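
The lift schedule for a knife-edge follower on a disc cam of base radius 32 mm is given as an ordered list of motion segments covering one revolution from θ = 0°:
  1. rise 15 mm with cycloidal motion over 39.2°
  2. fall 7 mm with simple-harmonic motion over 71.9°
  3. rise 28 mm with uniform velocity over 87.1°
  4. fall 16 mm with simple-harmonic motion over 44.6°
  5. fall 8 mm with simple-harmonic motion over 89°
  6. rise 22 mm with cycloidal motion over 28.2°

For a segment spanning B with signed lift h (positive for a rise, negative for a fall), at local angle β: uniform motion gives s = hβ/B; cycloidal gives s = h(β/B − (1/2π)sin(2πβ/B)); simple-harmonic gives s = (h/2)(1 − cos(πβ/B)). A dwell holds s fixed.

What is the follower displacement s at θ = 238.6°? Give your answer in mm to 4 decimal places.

seg 1 [0°–39.2°] cycloidal, h=15: full span → s += 15 → s = 15.0000
seg 2 [39.2°–111.1°] simple-harmonic, h=-7: full span → s += -7 → s = 8.0000
seg 3 [111.1°–198.2°] uniform, h=28: full span → s += 28 → s = 36.0000
seg 4 [198.2°–242.8°] simple-harmonic, h=-16: θ=238.6° here. β=40.4, B=44.6. -16/2·(1 − cos(π·0.9058)) = -15.6524 → s = 20.3476

20.3476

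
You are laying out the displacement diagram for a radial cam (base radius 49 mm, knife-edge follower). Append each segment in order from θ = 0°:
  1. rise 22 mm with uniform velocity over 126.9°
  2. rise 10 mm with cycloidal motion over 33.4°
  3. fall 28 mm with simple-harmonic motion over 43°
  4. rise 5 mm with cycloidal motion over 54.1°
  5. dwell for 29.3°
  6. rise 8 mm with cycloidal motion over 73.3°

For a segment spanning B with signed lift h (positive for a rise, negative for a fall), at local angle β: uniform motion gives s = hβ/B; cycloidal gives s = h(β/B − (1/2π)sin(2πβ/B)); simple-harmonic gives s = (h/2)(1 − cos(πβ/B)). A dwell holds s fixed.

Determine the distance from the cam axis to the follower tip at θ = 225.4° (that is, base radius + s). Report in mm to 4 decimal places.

seg 1 [0°–126.9°] uniform, h=22: full span → s += 22 → s = 22.0000
seg 2 [126.9°–160.3°] cycloidal, h=10: full span → s += 10 → s = 32.0000
seg 3 [160.3°–203.3°] simple-harmonic, h=-28: full span → s += -28 → s = 4.0000
seg 4 [203.3°–257.4°] cycloidal, h=5: θ=225.4° here. β=22.1, B=54.1. 5·(0.4085 − sin(2π·0.4085)/(2π)) = 1.6098 → s = 5.6098
radial distance = base radius + s = 49 + 5.6098 = 54.6098

54.6098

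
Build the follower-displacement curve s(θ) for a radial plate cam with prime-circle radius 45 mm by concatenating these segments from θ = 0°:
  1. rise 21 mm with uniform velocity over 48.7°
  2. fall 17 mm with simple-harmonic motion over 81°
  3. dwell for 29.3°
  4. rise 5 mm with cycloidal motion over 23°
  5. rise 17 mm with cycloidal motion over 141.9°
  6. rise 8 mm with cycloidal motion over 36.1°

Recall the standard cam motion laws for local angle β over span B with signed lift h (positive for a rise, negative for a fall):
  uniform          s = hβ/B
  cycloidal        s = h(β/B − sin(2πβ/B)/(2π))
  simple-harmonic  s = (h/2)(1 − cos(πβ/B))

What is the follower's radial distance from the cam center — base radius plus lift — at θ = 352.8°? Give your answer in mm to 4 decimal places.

seg 1 [0°–48.7°] uniform, h=21: full span → s += 21 → s = 21.0000
seg 2 [48.7°–129.7°] simple-harmonic, h=-17: full span → s += -17 → s = 4.0000
seg 3 [129.7°–159°] dwell: s stays 4.0000
seg 4 [159°–182°] cycloidal, h=5: full span → s += 5 → s = 9.0000
seg 5 [182°–323.9°] cycloidal, h=17: full span → s += 17 → s = 26.0000
seg 6 [323.9°–360°] cycloidal, h=8: θ=352.8° here. β=28.9, B=36.1. 8·(0.8006 − sin(2π·0.8006)/(2π)) = 7.6140 → s = 33.6140
radial distance = base radius + s = 45 + 33.6140 = 78.6140

78.6140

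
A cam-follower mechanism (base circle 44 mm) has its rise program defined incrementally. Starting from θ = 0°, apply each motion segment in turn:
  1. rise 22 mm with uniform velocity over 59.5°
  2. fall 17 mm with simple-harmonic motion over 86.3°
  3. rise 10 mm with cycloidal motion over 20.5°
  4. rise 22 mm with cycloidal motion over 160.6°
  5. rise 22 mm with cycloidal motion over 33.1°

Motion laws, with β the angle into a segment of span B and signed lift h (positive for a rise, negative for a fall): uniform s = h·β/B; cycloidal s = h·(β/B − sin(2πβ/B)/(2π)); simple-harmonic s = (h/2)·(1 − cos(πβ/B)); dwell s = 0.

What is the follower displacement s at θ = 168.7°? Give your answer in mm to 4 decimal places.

seg 1 [0°–59.5°] uniform, h=22: full span → s += 22 → s = 22.0000
seg 2 [59.5°–145.8°] simple-harmonic, h=-17: full span → s += -17 → s = 5.0000
seg 3 [145.8°–166.3°] cycloidal, h=10: full span → s += 10 → s = 15.0000
seg 4 [166.3°–326.9°] cycloidal, h=22: θ=168.7° here. β=2.4, B=160.6. 22·(0.0149 − sin(2π·0.0149)/(2π)) = 0.0005 → s = 15.0005

15.0005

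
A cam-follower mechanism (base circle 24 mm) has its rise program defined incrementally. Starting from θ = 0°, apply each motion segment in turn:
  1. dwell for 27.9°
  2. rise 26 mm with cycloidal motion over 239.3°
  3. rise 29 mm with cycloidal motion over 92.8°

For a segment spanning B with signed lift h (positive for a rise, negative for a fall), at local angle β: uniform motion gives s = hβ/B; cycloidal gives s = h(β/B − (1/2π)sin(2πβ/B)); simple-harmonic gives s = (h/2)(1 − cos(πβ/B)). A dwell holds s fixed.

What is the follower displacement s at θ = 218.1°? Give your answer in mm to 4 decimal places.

seg 1 [0°–27.9°] dwell: s stays 0.0000
seg 2 [27.9°–267.2°] cycloidal, h=26: θ=218.1° here. β=190.2, B=239.3. 26·(0.7948 − sin(2π·0.7948)/(2π)) = 24.6403 → s = 24.6403

24.6403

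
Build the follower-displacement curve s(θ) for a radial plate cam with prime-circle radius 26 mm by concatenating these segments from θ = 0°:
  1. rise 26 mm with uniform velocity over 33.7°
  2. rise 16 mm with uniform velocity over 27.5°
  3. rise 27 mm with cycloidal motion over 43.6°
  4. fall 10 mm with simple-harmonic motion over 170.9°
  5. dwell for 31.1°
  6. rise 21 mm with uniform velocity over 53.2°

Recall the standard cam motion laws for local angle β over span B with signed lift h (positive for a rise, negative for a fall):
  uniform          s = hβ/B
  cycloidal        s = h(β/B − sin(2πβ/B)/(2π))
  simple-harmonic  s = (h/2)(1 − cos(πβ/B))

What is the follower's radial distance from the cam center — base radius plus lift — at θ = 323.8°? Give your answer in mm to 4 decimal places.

seg 1 [0°–33.7°] uniform, h=26: full span → s += 26 → s = 26.0000
seg 2 [33.7°–61.2°] uniform, h=16: full span → s += 16 → s = 42.0000
seg 3 [61.2°–104.8°] cycloidal, h=27: full span → s += 27 → s = 69.0000
seg 4 [104.8°–275.7°] simple-harmonic, h=-10: full span → s += -10 → s = 59.0000
seg 5 [275.7°–306.8°] dwell: s stays 59.0000
seg 6 [306.8°–360°] uniform, h=21: θ=323.8° here. β=17, B=53.2. 21·17/53.2 = 6.7105 → s = 65.7105
radial distance = base radius + s = 26 + 65.7105 = 91.7105

91.7105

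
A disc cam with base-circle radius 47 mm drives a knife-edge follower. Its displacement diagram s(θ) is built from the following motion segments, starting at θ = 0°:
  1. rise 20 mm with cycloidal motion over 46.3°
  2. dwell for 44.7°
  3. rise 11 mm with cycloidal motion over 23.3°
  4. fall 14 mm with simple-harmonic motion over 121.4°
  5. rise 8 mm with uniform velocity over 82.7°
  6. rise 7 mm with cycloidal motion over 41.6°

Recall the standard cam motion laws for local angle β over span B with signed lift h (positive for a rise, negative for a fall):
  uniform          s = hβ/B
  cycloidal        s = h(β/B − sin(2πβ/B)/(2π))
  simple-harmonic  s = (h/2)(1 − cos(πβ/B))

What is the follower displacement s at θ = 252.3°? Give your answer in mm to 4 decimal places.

seg 1 [0°–46.3°] cycloidal, h=20: full span → s += 20 → s = 20.0000
seg 2 [46.3°–91°] dwell: s stays 20.0000
seg 3 [91°–114.3°] cycloidal, h=11: full span → s += 11 → s = 31.0000
seg 4 [114.3°–235.7°] simple-harmonic, h=-14: full span → s += -14 → s = 17.0000
seg 5 [235.7°–318.4°] uniform, h=8: θ=252.3° here. β=16.6, B=82.7. 8·16.6/82.7 = 1.6058 → s = 18.6058

18.6058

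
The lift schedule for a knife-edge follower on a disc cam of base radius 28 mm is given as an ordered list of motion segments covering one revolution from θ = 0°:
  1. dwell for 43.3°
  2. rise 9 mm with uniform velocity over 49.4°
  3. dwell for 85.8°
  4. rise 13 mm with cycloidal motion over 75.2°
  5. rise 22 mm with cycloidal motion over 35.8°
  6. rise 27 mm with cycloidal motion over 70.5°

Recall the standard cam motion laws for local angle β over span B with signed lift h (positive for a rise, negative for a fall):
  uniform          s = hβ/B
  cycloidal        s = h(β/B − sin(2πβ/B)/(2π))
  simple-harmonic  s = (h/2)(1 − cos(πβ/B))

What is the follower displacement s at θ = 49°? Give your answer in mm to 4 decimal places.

seg 1 [0°–43.3°] dwell: s stays 0.0000
seg 2 [43.3°–92.7°] uniform, h=9: θ=49° here. β=5.7, B=49.4. 9·5.7/49.4 = 1.0385 → s = 1.0385

1.0385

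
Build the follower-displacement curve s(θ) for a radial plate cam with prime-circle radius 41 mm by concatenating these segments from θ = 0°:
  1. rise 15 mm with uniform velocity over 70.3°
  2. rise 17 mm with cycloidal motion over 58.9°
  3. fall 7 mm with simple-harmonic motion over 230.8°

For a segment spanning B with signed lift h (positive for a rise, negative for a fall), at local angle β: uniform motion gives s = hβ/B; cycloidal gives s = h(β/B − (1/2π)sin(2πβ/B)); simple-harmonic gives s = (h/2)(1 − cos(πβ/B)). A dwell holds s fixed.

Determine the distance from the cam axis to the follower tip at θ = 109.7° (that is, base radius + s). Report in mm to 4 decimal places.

seg 1 [0°–70.3°] uniform, h=15: full span → s += 15 → s = 15.0000
seg 2 [70.3°–129.2°] cycloidal, h=17: θ=109.7° here. β=39.4, B=58.9. 17·(0.6689 − sin(2π·0.6689)/(2π)) = 13.7340 → s = 28.7340
radial distance = base radius + s = 41 + 28.7340 = 69.7340

69.7340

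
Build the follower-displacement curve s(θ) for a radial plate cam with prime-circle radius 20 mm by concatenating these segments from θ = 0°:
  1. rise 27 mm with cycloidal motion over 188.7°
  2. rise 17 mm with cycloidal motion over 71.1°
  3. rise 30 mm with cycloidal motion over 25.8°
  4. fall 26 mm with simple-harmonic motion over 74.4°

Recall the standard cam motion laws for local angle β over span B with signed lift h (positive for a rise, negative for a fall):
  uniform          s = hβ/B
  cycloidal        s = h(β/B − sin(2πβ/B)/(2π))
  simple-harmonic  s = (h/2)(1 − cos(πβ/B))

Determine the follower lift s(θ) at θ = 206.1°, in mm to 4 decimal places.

seg 1 [0°–188.7°] cycloidal, h=27: full span → s += 27 → s = 27.0000
seg 2 [188.7°–259.8°] cycloidal, h=17: θ=206.1° here. β=17.4, B=71.1. 17·(0.2447 − sin(2π·0.2447)/(2π)) = 1.4562 → s = 28.4562

28.4562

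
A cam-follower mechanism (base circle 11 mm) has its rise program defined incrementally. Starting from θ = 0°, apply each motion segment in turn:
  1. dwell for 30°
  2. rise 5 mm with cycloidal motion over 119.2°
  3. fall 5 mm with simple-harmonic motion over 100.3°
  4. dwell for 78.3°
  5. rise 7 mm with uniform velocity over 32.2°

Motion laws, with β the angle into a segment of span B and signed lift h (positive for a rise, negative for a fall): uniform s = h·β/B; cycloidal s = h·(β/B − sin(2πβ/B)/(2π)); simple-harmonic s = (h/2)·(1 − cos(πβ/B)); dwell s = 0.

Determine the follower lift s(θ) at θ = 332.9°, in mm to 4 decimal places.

seg 1 [0°–30°] dwell: s stays 0.0000
seg 2 [30°–149.2°] cycloidal, h=5: full span → s += 5 → s = 5.0000
seg 3 [149.2°–249.5°] simple-harmonic, h=-5: full span → s += -5 → s = 0.0000
seg 4 [249.5°–327.8°] dwell: s stays 0.0000
seg 5 [327.8°–360°] uniform, h=7: θ=332.9° here. β=5.1, B=32.2. 7·5.1/32.2 = 1.1087 → s = 1.1087

1.1087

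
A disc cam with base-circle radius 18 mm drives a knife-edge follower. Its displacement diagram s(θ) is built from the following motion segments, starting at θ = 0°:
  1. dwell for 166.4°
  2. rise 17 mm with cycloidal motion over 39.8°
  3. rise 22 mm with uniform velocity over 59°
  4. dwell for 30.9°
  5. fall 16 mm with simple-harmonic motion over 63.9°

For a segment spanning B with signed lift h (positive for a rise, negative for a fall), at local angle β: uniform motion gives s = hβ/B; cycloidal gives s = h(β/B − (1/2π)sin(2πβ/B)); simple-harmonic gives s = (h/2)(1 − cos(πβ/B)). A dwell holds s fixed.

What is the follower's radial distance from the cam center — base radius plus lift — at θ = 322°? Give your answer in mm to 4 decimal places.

seg 1 [0°–166.4°] dwell: s stays 0.0000
seg 2 [166.4°–206.2°] cycloidal, h=17: full span → s += 17 → s = 17.0000
seg 3 [206.2°–265.2°] uniform, h=22: full span → s += 22 → s = 39.0000
seg 4 [265.2°–296.1°] dwell: s stays 39.0000
seg 5 [296.1°–360°] simple-harmonic, h=-16: θ=322° here. β=25.9, B=63.9. -16/2·(1 − cos(π·0.4053)) = -5.6554 → s = 33.3446
radial distance = base radius + s = 18 + 33.3446 = 51.3446

51.3446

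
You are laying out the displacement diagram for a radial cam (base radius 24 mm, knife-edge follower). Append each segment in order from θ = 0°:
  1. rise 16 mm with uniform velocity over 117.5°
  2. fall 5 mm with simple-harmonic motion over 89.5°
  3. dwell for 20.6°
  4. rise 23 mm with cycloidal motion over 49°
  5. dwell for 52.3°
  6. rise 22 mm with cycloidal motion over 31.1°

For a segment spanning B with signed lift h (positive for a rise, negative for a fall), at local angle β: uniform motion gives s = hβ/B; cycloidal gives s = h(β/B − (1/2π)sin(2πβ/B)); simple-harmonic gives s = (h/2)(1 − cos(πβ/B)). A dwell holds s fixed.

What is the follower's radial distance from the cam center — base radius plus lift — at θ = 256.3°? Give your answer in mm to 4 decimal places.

seg 1 [0°–117.5°] uniform, h=16: full span → s += 16 → s = 16.0000
seg 2 [117.5°–207°] simple-harmonic, h=-5: full span → s += -5 → s = 11.0000
seg 3 [207°–227.6°] dwell: s stays 11.0000
seg 4 [227.6°–276.6°] cycloidal, h=23: θ=256.3° here. β=28.7, B=49. 23·(0.5857 − sin(2π·0.5857)/(2π)) = 15.3489 → s = 26.3489
radial distance = base radius + s = 24 + 26.3489 = 50.3489

50.3489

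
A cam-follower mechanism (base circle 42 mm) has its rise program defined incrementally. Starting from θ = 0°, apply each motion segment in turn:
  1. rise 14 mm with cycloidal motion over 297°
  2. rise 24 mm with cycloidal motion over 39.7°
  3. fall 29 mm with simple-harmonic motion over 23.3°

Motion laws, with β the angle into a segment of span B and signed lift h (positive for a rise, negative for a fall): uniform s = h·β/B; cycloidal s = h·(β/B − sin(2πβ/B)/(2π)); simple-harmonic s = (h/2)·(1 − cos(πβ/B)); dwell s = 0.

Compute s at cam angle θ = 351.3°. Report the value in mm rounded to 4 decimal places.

seg 1 [0°–297°] cycloidal, h=14: full span → s += 14 → s = 14.0000
seg 2 [297°–336.7°] cycloidal, h=24: full span → s += 24 → s = 38.0000
seg 3 [336.7°–360°] simple-harmonic, h=-29: θ=351.3° here. β=14.6, B=23.3. -29/2·(1 − cos(π·0.6266)) = -20.1166 → s = 17.8834

17.8834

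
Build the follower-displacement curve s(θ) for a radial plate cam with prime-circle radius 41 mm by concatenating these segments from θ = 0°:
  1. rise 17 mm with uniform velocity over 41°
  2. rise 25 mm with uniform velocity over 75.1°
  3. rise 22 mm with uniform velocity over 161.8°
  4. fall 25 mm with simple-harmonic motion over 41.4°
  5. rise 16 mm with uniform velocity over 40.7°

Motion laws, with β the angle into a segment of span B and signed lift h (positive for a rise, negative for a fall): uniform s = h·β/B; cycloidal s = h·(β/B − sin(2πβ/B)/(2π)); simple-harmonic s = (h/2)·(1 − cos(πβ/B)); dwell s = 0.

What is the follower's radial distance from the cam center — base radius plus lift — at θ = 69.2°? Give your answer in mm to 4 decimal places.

seg 1 [0°–41°] uniform, h=17: full span → s += 17 → s = 17.0000
seg 2 [41°–116.1°] uniform, h=25: θ=69.2° here. β=28.2, B=75.1. 25·28.2/75.1 = 9.3875 → s = 26.3875
radial distance = base radius + s = 41 + 26.3875 = 67.3875

67.3875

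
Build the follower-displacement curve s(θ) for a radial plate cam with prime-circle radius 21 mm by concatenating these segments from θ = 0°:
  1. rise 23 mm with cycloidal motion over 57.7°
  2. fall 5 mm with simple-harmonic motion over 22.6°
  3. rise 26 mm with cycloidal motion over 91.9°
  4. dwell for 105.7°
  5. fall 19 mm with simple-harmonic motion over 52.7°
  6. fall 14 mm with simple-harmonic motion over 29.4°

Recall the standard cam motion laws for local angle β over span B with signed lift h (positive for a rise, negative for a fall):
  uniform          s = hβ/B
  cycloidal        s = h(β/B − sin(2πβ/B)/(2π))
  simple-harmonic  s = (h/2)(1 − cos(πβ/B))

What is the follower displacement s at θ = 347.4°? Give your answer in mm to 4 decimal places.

seg 1 [0°–57.7°] cycloidal, h=23: full span → s += 23 → s = 23.0000
seg 2 [57.7°–80.3°] simple-harmonic, h=-5: full span → s += -5 → s = 18.0000
seg 3 [80.3°–172.2°] cycloidal, h=26: full span → s += 26 → s = 44.0000
seg 4 [172.2°–277.9°] dwell: s stays 44.0000
seg 5 [277.9°–330.6°] simple-harmonic, h=-19: full span → s += -19 → s = 25.0000
seg 6 [330.6°–360°] simple-harmonic, h=-14: θ=347.4° here. β=16.8, B=29.4. -14/2·(1 − cos(π·0.5714)) = -8.5576 → s = 16.4424

16.4424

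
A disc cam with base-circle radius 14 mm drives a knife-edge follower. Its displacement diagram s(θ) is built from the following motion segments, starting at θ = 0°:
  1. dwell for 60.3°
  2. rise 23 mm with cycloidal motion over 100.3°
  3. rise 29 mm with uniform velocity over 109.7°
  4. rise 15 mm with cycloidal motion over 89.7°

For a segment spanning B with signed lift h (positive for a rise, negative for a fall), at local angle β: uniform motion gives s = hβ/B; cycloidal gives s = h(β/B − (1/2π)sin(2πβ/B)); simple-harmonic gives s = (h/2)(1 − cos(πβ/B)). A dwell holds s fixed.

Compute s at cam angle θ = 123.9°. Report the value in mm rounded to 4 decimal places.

seg 1 [0°–60.3°] dwell: s stays 0.0000
seg 2 [60.3°–160.6°] cycloidal, h=23: θ=123.9° here. β=63.6, B=100.3. 23·(0.6341 − sin(2π·0.6341)/(2π)) = 17.3163 → s = 17.3163

17.3163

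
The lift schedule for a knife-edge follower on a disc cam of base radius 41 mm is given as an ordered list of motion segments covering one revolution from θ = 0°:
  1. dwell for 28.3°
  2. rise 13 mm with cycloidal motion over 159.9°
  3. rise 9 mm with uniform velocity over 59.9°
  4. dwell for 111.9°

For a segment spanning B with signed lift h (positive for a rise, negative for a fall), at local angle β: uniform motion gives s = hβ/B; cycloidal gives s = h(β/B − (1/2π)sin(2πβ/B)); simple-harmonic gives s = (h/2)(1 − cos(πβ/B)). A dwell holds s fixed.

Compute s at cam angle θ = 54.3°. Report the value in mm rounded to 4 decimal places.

seg 1 [0°–28.3°] dwell: s stays 0.0000
seg 2 [28.3°–188.2°] cycloidal, h=13: θ=54.3° here. β=26, B=159.9. 13·(0.1626 − sin(2π·0.1626)/(2π)) = 0.3490 → s = 0.3490

0.3490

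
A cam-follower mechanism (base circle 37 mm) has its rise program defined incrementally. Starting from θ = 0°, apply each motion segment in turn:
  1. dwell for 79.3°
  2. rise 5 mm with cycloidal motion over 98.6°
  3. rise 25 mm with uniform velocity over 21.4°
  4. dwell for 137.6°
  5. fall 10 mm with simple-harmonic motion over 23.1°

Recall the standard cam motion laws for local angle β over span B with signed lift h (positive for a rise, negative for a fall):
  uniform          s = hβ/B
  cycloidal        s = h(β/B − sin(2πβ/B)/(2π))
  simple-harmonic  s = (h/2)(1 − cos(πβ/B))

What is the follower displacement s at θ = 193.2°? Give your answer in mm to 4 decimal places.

seg 1 [0°–79.3°] dwell: s stays 0.0000
seg 2 [79.3°–177.9°] cycloidal, h=5: full span → s += 5 → s = 5.0000
seg 3 [177.9°–199.3°] uniform, h=25: θ=193.2° here. β=15.3, B=21.4. 25·15.3/21.4 = 17.8738 → s = 22.8738

22.8738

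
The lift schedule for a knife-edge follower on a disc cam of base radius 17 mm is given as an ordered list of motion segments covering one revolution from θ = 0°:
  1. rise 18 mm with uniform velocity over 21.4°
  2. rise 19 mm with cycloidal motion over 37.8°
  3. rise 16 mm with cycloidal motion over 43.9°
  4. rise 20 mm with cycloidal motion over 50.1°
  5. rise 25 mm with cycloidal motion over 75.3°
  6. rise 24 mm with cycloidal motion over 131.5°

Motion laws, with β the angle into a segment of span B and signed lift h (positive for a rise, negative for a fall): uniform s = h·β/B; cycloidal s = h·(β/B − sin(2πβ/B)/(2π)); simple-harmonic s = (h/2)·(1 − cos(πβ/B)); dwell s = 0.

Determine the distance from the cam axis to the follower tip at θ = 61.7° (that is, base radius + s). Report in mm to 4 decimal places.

seg 1 [0°–21.4°] uniform, h=18: full span → s += 18 → s = 18.0000
seg 2 [21.4°–59.2°] cycloidal, h=19: full span → s += 19 → s = 37.0000
seg 3 [59.2°–103.1°] cycloidal, h=16: θ=61.7° here. β=2.5, B=43.9. 16·(0.0569 − sin(2π·0.0569)/(2π)) = 0.0193 → s = 37.0193
radial distance = base radius + s = 17 + 37.0193 = 54.0193

54.0193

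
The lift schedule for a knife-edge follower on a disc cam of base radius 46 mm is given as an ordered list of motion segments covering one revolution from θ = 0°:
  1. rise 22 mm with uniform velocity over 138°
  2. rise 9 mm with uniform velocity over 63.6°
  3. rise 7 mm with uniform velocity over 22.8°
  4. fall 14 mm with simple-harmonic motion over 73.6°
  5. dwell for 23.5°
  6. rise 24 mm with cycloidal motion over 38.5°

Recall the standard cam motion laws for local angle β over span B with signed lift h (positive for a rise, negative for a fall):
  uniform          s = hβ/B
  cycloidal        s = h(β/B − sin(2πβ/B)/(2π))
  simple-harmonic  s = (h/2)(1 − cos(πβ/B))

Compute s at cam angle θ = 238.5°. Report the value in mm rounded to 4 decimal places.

seg 1 [0°–138°] uniform, h=22: full span → s += 22 → s = 22.0000
seg 2 [138°–201.6°] uniform, h=9: full span → s += 9 → s = 31.0000
seg 3 [201.6°–224.4°] uniform, h=7: full span → s += 7 → s = 38.0000
seg 4 [224.4°–298°] simple-harmonic, h=-14: θ=238.5° here. β=14.1, B=73.6. -14/2·(1 − cos(π·0.1916)) = -1.2300 → s = 36.7700

36.7700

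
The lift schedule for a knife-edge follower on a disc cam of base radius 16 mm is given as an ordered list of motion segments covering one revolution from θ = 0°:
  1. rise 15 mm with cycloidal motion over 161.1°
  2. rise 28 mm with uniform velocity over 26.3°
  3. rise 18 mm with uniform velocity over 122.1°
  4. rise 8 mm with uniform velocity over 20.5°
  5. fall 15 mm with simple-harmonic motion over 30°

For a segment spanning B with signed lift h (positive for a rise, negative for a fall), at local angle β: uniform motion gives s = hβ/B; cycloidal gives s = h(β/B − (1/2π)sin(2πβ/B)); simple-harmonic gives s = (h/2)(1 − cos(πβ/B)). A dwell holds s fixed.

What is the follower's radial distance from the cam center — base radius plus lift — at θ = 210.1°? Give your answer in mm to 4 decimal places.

seg 1 [0°–161.1°] cycloidal, h=15: full span → s += 15 → s = 15.0000
seg 2 [161.1°–187.4°] uniform, h=28: full span → s += 28 → s = 43.0000
seg 3 [187.4°–309.5°] uniform, h=18: θ=210.1° here. β=22.7, B=122.1. 18·22.7/122.1 = 3.3464 → s = 46.3464
radial distance = base radius + s = 16 + 46.3464 = 62.3464

62.3464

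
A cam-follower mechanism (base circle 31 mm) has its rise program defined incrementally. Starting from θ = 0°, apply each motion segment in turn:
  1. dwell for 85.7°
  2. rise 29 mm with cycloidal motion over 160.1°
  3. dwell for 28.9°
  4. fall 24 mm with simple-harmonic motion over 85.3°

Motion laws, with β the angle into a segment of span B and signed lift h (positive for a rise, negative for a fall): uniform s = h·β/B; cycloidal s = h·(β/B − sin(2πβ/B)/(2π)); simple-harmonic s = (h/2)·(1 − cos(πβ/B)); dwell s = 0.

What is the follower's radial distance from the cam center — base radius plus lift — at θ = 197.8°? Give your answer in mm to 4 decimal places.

seg 1 [0°–85.7°] dwell: s stays 0.0000
seg 2 [85.7°–245.8°] cycloidal, h=29: θ=197.8° here. β=112.1, B=160.1. 29·(0.7002 − sin(2π·0.7002)/(2π)) = 24.6967 → s = 24.6967
radial distance = base radius + s = 31 + 24.6967 = 55.6967

55.6967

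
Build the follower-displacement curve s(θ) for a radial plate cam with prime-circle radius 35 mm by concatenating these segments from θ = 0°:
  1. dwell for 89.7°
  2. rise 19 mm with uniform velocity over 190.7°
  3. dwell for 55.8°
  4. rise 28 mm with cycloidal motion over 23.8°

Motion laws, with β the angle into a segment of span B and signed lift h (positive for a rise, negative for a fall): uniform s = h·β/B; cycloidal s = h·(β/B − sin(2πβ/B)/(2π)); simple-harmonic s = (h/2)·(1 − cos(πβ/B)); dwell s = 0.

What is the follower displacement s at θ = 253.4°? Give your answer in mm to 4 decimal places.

seg 1 [0°–89.7°] dwell: s stays 0.0000
seg 2 [89.7°–280.4°] uniform, h=19: θ=253.4° here. β=163.7, B=190.7. 19·163.7/190.7 = 16.3099 → s = 16.3099

16.3099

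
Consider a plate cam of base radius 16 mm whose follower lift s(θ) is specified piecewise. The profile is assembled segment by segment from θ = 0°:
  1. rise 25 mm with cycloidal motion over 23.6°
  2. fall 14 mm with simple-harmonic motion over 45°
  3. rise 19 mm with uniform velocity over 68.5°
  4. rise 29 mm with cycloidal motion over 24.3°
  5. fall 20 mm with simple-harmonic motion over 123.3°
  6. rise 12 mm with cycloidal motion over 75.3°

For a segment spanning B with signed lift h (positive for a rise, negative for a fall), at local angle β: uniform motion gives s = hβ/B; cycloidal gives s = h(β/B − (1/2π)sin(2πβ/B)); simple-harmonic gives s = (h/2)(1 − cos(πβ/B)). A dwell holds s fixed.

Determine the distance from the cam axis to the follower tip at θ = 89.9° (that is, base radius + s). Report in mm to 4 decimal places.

seg 1 [0°–23.6°] cycloidal, h=25: full span → s += 25 → s = 25.0000
seg 2 [23.6°–68.6°] simple-harmonic, h=-14: full span → s += -14 → s = 11.0000
seg 3 [68.6°–137.1°] uniform, h=19: θ=89.9° here. β=21.3, B=68.5. 19·21.3/68.5 = 5.9080 → s = 16.9080
radial distance = base radius + s = 16 + 16.9080 = 32.9080

32.9080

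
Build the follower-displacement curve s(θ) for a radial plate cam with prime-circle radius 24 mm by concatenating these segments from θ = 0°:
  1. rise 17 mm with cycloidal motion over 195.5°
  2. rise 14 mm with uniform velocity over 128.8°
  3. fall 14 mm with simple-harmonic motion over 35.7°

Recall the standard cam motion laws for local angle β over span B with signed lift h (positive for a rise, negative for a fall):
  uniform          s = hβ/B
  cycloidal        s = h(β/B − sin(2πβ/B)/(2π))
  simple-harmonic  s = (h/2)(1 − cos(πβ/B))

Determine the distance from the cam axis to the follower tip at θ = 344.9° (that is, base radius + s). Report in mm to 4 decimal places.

seg 1 [0°–195.5°] cycloidal, h=17: full span → s += 17 → s = 17.0000
seg 2 [195.5°–324.3°] uniform, h=14: full span → s += 14 → s = 31.0000
seg 3 [324.3°–360°] simple-harmonic, h=-14: θ=344.9° here. β=20.6, B=35.7. -14/2·(1 − cos(π·0.5770)) = -8.6775 → s = 22.3225
radial distance = base radius + s = 24 + 22.3225 = 46.3225

46.3225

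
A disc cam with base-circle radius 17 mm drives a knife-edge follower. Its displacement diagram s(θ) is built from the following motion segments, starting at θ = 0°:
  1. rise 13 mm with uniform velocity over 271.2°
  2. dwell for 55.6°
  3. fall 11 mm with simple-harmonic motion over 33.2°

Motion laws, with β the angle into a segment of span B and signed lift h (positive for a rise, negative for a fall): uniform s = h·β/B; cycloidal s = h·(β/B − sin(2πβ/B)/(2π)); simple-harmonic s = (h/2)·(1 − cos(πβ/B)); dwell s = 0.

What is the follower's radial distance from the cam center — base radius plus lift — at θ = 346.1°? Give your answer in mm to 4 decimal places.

seg 1 [0°–271.2°] uniform, h=13: full span → s += 13 → s = 13.0000
seg 2 [271.2°–326.8°] dwell: s stays 13.0000
seg 3 [326.8°–360°] simple-harmonic, h=-11: θ=346.1° here. β=19.3, B=33.2. -11/2·(1 − cos(π·0.5813)) = -6.8900 → s = 6.1100
radial distance = base radius + s = 17 + 6.1100 = 23.1100

23.1100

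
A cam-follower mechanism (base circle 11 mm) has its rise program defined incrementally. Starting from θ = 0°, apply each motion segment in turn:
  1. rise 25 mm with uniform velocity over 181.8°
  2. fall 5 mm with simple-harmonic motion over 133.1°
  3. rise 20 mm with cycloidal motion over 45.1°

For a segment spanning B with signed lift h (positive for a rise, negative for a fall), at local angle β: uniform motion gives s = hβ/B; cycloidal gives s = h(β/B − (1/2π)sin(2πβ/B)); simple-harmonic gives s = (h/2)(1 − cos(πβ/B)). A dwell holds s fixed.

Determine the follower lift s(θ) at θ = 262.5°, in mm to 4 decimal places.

seg 1 [0°–181.8°] uniform, h=25: full span → s += 25 → s = 25.0000
seg 2 [181.8°–314.9°] simple-harmonic, h=-5: θ=262.5° here. β=80.7, B=133.1. -5/2·(1 − cos(π·0.6063)) = -3.3195 → s = 21.6805

21.6805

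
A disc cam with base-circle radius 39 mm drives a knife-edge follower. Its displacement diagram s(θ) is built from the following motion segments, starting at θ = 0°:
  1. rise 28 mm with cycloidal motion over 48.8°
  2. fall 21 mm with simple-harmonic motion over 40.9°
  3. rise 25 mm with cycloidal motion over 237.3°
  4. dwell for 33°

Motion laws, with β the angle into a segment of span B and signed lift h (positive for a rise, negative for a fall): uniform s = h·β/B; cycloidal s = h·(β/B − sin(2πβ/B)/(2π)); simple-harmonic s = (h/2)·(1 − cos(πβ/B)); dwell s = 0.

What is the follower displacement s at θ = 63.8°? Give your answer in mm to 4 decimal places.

seg 1 [0°–48.8°] cycloidal, h=28: full span → s += 28 → s = 28.0000
seg 2 [48.8°–89.7°] simple-harmonic, h=-21: θ=63.8° here. β=15, B=40.9. -21/2·(1 − cos(π·0.3667)) = -6.2317 → s = 21.7683

21.7683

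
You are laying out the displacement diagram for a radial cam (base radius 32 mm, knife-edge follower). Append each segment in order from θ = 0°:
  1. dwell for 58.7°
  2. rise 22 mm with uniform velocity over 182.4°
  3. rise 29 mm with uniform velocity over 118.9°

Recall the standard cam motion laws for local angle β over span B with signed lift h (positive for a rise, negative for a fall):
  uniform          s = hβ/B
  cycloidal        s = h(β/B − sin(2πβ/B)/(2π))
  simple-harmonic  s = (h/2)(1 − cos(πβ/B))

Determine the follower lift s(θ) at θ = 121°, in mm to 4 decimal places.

seg 1 [0°–58.7°] dwell: s stays 0.0000
seg 2 [58.7°–241.1°] uniform, h=22: θ=121° here. β=62.3, B=182.4. 22·62.3/182.4 = 7.5143 → s = 7.5143

7.5143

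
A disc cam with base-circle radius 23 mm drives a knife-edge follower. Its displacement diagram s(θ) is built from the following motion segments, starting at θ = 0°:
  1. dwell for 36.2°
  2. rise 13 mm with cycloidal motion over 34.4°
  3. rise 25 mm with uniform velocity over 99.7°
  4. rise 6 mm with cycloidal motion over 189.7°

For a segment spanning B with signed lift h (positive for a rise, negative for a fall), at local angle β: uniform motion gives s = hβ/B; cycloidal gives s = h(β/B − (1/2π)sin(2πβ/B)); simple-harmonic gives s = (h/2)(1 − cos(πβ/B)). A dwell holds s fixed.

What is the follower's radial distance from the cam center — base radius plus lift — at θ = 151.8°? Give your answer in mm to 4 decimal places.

seg 1 [0°–36.2°] dwell: s stays 0.0000
seg 2 [36.2°–70.6°] cycloidal, h=13: full span → s += 13 → s = 13.0000
seg 3 [70.6°–170.3°] uniform, h=25: θ=151.8° here. β=81.2, B=99.7. 25·81.2/99.7 = 20.3611 → s = 33.3611
radial distance = base radius + s = 23 + 33.3611 = 56.3611

56.3611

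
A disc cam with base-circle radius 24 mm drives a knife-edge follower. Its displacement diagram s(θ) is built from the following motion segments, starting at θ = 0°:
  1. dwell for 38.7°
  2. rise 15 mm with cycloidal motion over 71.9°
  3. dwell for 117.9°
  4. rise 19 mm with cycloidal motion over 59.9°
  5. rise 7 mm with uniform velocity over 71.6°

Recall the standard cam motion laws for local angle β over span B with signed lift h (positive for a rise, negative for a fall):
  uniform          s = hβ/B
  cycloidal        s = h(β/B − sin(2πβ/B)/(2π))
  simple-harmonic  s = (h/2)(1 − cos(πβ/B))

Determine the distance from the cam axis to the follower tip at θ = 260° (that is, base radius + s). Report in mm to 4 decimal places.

seg 1 [0°–38.7°] dwell: s stays 0.0000
seg 2 [38.7°–110.6°] cycloidal, h=15: full span → s += 15 → s = 15.0000
seg 3 [110.6°–228.5°] dwell: s stays 15.0000
seg 4 [228.5°–288.4°] cycloidal, h=19: θ=260° here. β=31.5, B=59.9. 19·(0.5259 − sin(2π·0.5259)/(2π)) = 10.4811 → s = 25.4811
radial distance = base radius + s = 24 + 25.4811 = 49.4811

49.4811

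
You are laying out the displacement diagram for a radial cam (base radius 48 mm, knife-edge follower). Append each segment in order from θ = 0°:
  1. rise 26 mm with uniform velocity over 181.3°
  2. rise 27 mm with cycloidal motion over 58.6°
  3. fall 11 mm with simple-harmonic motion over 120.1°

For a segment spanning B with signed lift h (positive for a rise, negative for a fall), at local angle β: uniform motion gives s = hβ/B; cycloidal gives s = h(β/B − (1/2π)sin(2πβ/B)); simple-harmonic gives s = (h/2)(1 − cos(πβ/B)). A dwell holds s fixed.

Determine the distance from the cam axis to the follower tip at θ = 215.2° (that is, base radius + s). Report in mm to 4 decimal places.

seg 1 [0°–181.3°] uniform, h=26: full span → s += 26 → s = 26.0000
seg 2 [181.3°–239.9°] cycloidal, h=27: θ=215.2° here. β=33.9, B=58.6. 27·(0.5785 − sin(2π·0.5785)/(2π)) = 17.6540 → s = 43.6540
radial distance = base radius + s = 48 + 43.6540 = 91.6540

91.6540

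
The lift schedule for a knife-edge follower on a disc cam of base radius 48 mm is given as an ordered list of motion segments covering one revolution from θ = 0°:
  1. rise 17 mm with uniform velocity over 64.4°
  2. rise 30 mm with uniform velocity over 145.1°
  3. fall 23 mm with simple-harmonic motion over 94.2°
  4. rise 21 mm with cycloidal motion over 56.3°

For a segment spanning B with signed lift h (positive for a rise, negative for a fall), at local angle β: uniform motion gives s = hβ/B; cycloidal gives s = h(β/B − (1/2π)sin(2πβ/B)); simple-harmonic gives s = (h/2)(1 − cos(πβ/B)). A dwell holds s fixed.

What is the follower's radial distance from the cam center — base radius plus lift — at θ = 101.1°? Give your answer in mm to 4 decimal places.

seg 1 [0°–64.4°] uniform, h=17: full span → s += 17 → s = 17.0000
seg 2 [64.4°–209.5°] uniform, h=30: θ=101.1° here. β=36.7, B=145.1. 30·36.7/145.1 = 7.5879 → s = 24.5879
radial distance = base radius + s = 48 + 24.5879 = 72.5879

72.5879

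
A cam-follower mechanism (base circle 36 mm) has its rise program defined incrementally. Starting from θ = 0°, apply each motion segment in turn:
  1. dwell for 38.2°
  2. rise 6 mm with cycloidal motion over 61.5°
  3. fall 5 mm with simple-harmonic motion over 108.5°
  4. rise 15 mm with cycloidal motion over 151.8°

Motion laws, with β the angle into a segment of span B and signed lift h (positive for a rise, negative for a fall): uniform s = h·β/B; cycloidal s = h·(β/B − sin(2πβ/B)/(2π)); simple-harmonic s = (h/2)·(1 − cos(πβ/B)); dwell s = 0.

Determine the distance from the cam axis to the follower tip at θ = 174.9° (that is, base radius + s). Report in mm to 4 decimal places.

seg 1 [0°–38.2°] dwell: s stays 0.0000
seg 2 [38.2°–99.7°] cycloidal, h=6: full span → s += 6 → s = 6.0000
seg 3 [99.7°–208.2°] simple-harmonic, h=-5: θ=174.9° here. β=75.2, B=108.5. -5/2·(1 − cos(π·0.6931)) = -3.9252 → s = 2.0748
radial distance = base radius + s = 36 + 2.0748 = 38.0748

38.0748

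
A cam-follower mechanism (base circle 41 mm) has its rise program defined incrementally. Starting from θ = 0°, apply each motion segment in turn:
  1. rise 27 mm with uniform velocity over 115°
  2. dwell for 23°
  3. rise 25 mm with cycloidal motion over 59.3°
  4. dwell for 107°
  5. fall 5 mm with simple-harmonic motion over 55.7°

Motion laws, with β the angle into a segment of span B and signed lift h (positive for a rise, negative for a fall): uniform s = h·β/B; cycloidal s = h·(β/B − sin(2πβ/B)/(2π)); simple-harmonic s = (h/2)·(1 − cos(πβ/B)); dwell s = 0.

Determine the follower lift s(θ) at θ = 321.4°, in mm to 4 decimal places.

seg 1 [0°–115°] uniform, h=27: full span → s += 27 → s = 27.0000
seg 2 [115°–138°] dwell: s stays 27.0000
seg 3 [138°–197.3°] cycloidal, h=25: full span → s += 25 → s = 52.0000
seg 4 [197.3°–304.3°] dwell: s stays 52.0000
seg 5 [304.3°–360°] simple-harmonic, h=-5: θ=321.4° here. β=17.1, B=55.7. -5/2·(1 − cos(π·0.3070)) = -1.0754 → s = 50.9246

50.9246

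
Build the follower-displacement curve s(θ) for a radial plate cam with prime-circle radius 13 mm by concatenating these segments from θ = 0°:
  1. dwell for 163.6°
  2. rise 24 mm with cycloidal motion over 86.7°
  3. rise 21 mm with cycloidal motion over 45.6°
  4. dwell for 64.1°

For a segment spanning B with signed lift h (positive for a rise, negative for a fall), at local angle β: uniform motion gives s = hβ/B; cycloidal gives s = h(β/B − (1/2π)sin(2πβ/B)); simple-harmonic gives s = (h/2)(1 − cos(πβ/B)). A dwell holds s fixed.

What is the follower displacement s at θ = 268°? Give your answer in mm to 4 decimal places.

seg 1 [0°–163.6°] dwell: s stays 0.0000
seg 2 [163.6°–250.3°] cycloidal, h=24: full span → s += 24 → s = 24.0000
seg 3 [250.3°–295.9°] cycloidal, h=21: θ=268° here. β=17.7, B=45.6. 21·(0.3882 − sin(2π·0.3882)/(2π)) = 5.9912 → s = 29.9912

29.9912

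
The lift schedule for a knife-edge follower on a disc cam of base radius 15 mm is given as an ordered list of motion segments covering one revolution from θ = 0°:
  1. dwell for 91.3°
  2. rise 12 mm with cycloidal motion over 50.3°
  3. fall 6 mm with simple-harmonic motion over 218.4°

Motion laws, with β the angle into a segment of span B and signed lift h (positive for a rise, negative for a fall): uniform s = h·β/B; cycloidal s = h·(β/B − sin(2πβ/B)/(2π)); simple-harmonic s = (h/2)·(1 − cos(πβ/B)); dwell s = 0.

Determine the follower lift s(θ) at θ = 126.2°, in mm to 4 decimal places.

seg 1 [0°–91.3°] dwell: s stays 0.0000
seg 2 [91.3°–141.6°] cycloidal, h=12: θ=126.2° here. β=34.9, B=50.3. 12·(0.6938 − sin(2π·0.6938)/(2π)) = 10.1182 → s = 10.1182

10.1182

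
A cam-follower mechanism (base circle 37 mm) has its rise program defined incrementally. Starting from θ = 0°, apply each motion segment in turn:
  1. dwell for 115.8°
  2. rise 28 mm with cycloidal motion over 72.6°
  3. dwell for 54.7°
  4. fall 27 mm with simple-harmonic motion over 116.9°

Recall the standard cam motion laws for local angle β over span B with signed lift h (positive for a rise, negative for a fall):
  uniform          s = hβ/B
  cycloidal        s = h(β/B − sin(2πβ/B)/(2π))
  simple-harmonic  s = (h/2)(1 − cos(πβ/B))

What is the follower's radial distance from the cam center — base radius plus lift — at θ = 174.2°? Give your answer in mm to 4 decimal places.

seg 1 [0°–115.8°] dwell: s stays 0.0000
seg 2 [115.8°–188.4°] cycloidal, h=28: θ=174.2° here. β=58.4, B=72.6. 28·(0.8044 − sin(2π·0.8044)/(2π)) = 26.7219 → s = 26.7219
radial distance = base radius + s = 37 + 26.7219 = 63.7219

63.7219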